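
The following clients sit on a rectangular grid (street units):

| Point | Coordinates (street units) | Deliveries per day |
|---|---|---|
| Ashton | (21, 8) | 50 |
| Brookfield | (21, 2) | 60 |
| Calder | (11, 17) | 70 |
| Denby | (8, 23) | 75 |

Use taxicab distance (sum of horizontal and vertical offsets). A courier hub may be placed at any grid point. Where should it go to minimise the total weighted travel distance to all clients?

(11, 17)

Manhattan distance separates: Σwᵢ(|x−xᵢ|+|y−yᵢ|) = Σwᵢ|x−xᵢ| + Σwᵢ|y−yᵢ|, so x and y are optimised independently as 1-D weighted medians.
Total weight W = 255; half = 127.5.
x-coordinate, sorted with cumulative weight:
  x=8 (Denby, w=75) cum 75
  x=11 (Calder, w=70) cum 145  ← median
  x=21 (Ashton, w=50) cum 195
  x=21 (Brookfield, w=60) cum 255
⇒ x* = 11
y-coordinate, sorted with cumulative weight:
  y=2 (Brookfield, w=60) cum 60
  y=8 (Ashton, w=50) cum 110
  y=17 (Calder, w=70) cum 180  ← median
  y=23 (Denby, w=75) cum 255
⇒ y* = 17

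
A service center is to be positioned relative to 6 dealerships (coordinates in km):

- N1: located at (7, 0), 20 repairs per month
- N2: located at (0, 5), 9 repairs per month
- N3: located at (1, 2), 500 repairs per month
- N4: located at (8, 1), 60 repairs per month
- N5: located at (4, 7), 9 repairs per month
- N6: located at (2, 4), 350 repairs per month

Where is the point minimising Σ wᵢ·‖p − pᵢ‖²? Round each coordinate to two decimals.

The minimiser of Σwᵢ‖p−pᵢ‖² is the weighted centroid p* = (Σwᵢpᵢ)/(Σwᵢ).
Σwᵢ = 948.
Σwᵢxᵢ = 20·7 + 9·0 + 500·1 + 60·8 + 9·4 + 350·2 = 1856.
Σwᵢyᵢ = 20·0 + 9·5 + 500·2 + 60·1 + 9·7 + 350·4 = 2568.
x* = 1856/948 = 1.96, y* = 2568/948 = 2.71.

(1.96, 2.71)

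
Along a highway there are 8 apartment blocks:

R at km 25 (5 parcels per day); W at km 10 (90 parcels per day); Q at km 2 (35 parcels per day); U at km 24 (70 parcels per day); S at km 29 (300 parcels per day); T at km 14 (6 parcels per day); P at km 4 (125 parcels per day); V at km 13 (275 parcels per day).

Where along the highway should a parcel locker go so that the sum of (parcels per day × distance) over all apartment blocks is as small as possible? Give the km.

x = 13

For a sum of weighted absolute distances on a line, the optimum is the weighted median (not the mean). Total weight W = 906; half-weight = 453.
Sort by position and accumulate weight:
  km 2 (Q, w=35) → cum 35
  km 4 (P, w=125) → cum 160
  km 10 (W, w=90) → cum 250
  km 13 (V, w=275) → cum 525  ≥ 453 → median here
  km 14 (T, w=6) → cum 531
  km 24 (U, w=70) → cum 601
  km 25 (R, w=5) → cum 606
  km 29 (S, w=300) → cum 906
Optimal location: km 13.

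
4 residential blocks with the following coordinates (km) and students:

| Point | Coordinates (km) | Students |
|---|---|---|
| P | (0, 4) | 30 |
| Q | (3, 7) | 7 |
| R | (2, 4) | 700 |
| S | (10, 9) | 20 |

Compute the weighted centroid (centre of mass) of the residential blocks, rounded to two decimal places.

(2.14, 4.16)

The minimiser of Σwᵢ‖p−pᵢ‖² is the weighted centroid p* = (Σwᵢpᵢ)/(Σwᵢ).
Σwᵢ = 757.
Σwᵢxᵢ = 30·0 + 7·3 + 700·2 + 20·10 = 1621.
Σwᵢyᵢ = 30·4 + 7·7 + 700·4 + 20·9 = 3149.
x* = 1621/757 = 2.14, y* = 3149/757 = 4.16.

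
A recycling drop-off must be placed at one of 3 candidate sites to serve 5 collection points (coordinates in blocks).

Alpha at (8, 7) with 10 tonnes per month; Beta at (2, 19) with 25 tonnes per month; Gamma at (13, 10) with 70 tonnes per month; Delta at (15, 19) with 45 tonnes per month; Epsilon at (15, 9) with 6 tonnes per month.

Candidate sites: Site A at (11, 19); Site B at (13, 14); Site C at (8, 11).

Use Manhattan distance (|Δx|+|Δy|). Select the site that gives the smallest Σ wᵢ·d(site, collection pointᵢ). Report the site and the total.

Site B, total 1157 blocks

Total weighted distance at each candidate:
  Site A (11, 19): total = 1409
  Site B (13, 14): total = 1157
  Site C (8, 11): total = 1539
Minimum is at Site B with total 1157 blocks.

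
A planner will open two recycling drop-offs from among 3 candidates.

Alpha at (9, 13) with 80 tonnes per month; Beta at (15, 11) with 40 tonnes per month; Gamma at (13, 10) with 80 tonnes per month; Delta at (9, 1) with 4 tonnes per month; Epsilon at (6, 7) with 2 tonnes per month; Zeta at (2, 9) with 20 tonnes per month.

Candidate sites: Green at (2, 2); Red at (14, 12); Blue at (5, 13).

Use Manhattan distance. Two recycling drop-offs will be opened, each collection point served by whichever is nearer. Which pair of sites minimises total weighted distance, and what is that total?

{Red, Blue}, total 858

Evaluate every pair (each demand assigned to the nearer of the two):
  {Red, Blue}: total = 858
  {Green, Red}: total = 990
  {Green, Blue}: total = 1866
Best pair: {Red, Blue} with total 858.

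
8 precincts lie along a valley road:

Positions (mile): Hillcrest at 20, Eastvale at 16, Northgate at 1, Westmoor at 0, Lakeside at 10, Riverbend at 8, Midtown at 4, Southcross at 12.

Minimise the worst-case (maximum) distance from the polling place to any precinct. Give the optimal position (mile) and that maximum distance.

The 1-center on a line is the midpoint of the two extreme points: leftmost at 0, rightmost at 20.
Optimal location = (0 + 20)/2 = 10; maximum distance = (20 − 0)/2 = 10.

location 10, max distance 10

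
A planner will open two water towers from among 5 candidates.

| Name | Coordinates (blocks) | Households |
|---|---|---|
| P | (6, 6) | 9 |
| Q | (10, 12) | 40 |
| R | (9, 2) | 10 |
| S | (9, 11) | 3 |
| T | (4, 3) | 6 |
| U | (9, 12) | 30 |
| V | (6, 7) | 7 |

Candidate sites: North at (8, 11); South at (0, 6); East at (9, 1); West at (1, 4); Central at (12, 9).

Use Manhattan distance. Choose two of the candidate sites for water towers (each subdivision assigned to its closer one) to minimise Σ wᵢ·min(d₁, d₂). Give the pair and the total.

{North, East}, total 340

Evaluate every pair (each demand assigned to the nearer of the two):
  {North, East}: total = 340
  {North, West}: total = 412
  {North, South}: total = 421
  {North, Central}: total = 460
  {East, Central}: total = 575
  {West, Central}: total = 638
  {South, Central}: total = 640
  {East, West}: total = 993
  {South, East}: total = 995
  {South, West}: total = 1359
Best pair: {North, East} with total 340.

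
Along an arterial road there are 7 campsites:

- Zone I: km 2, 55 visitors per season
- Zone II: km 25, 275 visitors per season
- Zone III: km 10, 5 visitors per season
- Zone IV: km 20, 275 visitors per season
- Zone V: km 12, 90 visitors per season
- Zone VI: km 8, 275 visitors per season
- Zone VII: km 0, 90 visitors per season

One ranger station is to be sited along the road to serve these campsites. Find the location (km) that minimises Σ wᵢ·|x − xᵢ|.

For a sum of weighted absolute distances on a line, the optimum is the weighted median (not the mean). Total weight W = 1065; half-weight = 532.5.
Sort by position and accumulate weight:
  km 0 (Zone VII, w=90) → cum 90
  km 2 (Zone I, w=55) → cum 145
  km 8 (Zone VI, w=275) → cum 420
  km 10 (Zone III, w=5) → cum 425
  km 12 (Zone V, w=90) → cum 515
  km 20 (Zone IV, w=275) → cum 790  ≥ 532.5 → median here
  km 25 (Zone II, w=275) → cum 1065
Optimal location: km 20.

x = 20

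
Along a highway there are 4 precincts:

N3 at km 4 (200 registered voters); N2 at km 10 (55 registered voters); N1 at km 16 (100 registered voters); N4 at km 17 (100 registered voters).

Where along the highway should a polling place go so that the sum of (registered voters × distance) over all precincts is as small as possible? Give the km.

x = 10

For a sum of weighted absolute distances on a line, the optimum is the weighted median (not the mean). Total weight W = 455; half-weight = 227.5.
Sort by position and accumulate weight:
  km 4 (N3, w=200) → cum 200
  km 10 (N2, w=55) → cum 255  ≥ 227.5 → median here
  km 16 (N1, w=100) → cum 355
  km 17 (N4, w=100) → cum 455
Optimal location: km 10.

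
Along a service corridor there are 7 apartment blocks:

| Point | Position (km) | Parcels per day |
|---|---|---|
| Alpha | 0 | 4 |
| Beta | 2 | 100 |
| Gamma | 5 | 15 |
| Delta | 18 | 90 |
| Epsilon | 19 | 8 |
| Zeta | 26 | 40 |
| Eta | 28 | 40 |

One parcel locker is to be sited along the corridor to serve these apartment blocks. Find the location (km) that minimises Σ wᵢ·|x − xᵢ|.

x = 18

For a sum of weighted absolute distances on a line, the optimum is the weighted median (not the mean). Total weight W = 297; half-weight = 148.5.
Sort by position and accumulate weight:
  km 0 (Alpha, w=4) → cum 4
  km 2 (Beta, w=100) → cum 104
  km 5 (Gamma, w=15) → cum 119
  km 18 (Delta, w=90) → cum 209  ≥ 148.5 → median here
  km 19 (Epsilon, w=8) → cum 217
  km 26 (Zeta, w=40) → cum 257
  km 28 (Eta, w=40) → cum 297
Optimal location: km 18.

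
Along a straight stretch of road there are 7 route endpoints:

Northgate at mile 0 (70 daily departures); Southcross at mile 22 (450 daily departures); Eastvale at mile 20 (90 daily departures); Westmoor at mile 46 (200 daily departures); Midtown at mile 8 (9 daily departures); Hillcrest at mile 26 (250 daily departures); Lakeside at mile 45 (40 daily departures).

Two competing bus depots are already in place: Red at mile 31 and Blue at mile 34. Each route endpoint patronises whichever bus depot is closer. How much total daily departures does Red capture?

The indifferent point is the midpoint (31+34)/2 = 32.5; route endpoints left of it (closer to Red at 31) go to Red, those right go to Blue.
  Northgate at 0 (w=70) → Red
  Midtown at 8 (w=9) → Red
  Eastvale at 20 (w=90) → Red
  Southcross at 22 (w=450) → Red
  Hillcrest at 26 (w=250) → Red
  Lakeside at 45 (w=40) → Blue
  Westmoor at 46 (w=200) → Blue
Red captures 869; Blue captures 240.

869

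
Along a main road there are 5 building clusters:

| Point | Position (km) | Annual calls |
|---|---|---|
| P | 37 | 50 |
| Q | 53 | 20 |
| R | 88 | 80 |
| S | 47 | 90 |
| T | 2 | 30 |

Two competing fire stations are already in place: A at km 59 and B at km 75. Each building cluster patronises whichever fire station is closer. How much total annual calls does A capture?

The indifferent point is the midpoint (59+75)/2 = 67; building clusters left of it (closer to A at 59) go to A, those right go to B.
  T at 2 (w=30) → A
  P at 37 (w=50) → A
  S at 47 (w=90) → A
  Q at 53 (w=20) → A
  R at 88 (w=80) → B
A captures 190; B captures 80.

190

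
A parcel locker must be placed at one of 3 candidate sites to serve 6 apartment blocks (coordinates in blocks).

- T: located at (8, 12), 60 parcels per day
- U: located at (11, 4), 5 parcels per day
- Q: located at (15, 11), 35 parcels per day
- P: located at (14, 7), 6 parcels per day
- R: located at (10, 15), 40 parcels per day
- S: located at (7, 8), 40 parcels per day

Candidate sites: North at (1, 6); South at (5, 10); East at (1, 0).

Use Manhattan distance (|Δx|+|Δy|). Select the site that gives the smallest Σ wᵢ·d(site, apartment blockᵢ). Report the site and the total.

Total weighted distance at each candidate:
  North (1, 6): total = 2629
  South (5, 10): total = 1377
  East (1, 0): total = 3725
Minimum is at South with total 1377 blocks.

South, total 1377 blocks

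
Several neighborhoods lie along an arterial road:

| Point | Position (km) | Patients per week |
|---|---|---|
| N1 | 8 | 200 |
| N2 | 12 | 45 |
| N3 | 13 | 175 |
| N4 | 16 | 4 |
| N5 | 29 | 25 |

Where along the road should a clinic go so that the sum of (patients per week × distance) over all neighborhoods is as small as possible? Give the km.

x = 12

For a sum of weighted absolute distances on a line, the optimum is the weighted median (not the mean). Total weight W = 449; half-weight = 224.5.
Sort by position and accumulate weight:
  km 8 (N1, w=200) → cum 200
  km 12 (N2, w=45) → cum 245  ≥ 224.5 → median here
  km 13 (N3, w=175) → cum 420
  km 16 (N4, w=4) → cum 424
  km 29 (N5, w=25) → cum 449
Optimal location: km 12.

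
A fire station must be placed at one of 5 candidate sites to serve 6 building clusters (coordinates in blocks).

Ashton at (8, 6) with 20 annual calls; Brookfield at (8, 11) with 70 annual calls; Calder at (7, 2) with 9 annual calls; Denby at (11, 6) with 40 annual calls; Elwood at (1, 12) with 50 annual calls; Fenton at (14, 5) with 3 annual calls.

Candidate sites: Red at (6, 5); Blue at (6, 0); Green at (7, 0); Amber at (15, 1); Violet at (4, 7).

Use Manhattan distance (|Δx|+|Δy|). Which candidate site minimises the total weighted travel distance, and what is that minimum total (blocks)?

Violet, total 1488 blocks

Total weighted distance at each candidate:
  Red (6, 5): total = 1520
  Blue (6, 0): total = 2426
  Green (7, 0): total = 2334
  Amber (15, 1): total = 3136
  Violet (4, 7): total = 1488
Minimum is at Violet with total 1488 blocks.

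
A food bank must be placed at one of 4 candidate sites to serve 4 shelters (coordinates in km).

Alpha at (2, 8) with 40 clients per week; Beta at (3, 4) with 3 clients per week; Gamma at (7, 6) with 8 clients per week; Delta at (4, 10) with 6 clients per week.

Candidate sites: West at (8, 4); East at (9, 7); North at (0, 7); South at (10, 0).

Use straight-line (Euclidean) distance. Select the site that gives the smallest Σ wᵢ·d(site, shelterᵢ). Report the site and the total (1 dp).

Total weighted distance at each candidate:
  West (8, 4): total = 364.6
  East (9, 7): total = 355.8
  North (0, 7): total = 188.7
  South (10, 0): total = 600.4
Minimum is at North with total 188.7 km.

North, total 188.7 km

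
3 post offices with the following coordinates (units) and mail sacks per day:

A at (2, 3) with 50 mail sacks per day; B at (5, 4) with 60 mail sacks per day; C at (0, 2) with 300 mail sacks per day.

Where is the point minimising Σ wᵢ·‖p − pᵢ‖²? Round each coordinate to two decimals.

The minimiser of Σwᵢ‖p−pᵢ‖² is the weighted centroid p* = (Σwᵢpᵢ)/(Σwᵢ).
Σwᵢ = 410.
Σwᵢxᵢ = 50·2 + 60·5 + 300·0 = 400.
Σwᵢyᵢ = 50·3 + 60·4 + 300·2 = 990.
x* = 400/410 = 0.98, y* = 990/410 = 2.41.

(0.98, 2.41)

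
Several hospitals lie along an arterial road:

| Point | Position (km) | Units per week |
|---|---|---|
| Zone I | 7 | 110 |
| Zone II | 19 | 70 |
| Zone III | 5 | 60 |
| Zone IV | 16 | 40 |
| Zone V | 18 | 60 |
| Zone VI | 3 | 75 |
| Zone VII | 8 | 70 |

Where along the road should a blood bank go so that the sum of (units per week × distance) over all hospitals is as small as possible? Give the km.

For a sum of weighted absolute distances on a line, the optimum is the weighted median (not the mean). Total weight W = 485; half-weight = 242.5.
Sort by position and accumulate weight:
  km 3 (Zone VI, w=75) → cum 75
  km 5 (Zone III, w=60) → cum 135
  km 7 (Zone I, w=110) → cum 245  ≥ 242.5 → median here
  km 8 (Zone VII, w=70) → cum 315
  km 16 (Zone IV, w=40) → cum 355
  km 18 (Zone V, w=60) → cum 415
  km 19 (Zone II, w=70) → cum 485
Optimal location: km 7.

x = 7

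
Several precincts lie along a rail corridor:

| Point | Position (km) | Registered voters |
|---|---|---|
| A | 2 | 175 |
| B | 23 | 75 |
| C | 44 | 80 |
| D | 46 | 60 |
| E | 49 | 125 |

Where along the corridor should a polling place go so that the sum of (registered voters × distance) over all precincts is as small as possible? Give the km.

x = 44

For a sum of weighted absolute distances on a line, the optimum is the weighted median (not the mean). Total weight W = 515; half-weight = 257.5.
Sort by position and accumulate weight:
  km 2 (A, w=175) → cum 175
  km 23 (B, w=75) → cum 250
  km 44 (C, w=80) → cum 330  ≥ 257.5 → median here
  km 46 (D, w=60) → cum 390
  km 49 (E, w=125) → cum 515
Optimal location: km 44.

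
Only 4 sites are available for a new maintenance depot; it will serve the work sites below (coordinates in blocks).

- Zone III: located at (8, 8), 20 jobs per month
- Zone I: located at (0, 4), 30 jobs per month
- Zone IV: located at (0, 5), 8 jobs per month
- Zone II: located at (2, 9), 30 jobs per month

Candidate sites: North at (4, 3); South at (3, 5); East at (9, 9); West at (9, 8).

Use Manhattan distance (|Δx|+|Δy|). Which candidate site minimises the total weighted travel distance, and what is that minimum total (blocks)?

Total weighted distance at each candidate:
  North (4, 3): total = 618
  South (3, 5): total = 454
  East (9, 9): total = 774
  West (9, 8): total = 746
Minimum is at South with total 454 blocks.

South, total 454 blocks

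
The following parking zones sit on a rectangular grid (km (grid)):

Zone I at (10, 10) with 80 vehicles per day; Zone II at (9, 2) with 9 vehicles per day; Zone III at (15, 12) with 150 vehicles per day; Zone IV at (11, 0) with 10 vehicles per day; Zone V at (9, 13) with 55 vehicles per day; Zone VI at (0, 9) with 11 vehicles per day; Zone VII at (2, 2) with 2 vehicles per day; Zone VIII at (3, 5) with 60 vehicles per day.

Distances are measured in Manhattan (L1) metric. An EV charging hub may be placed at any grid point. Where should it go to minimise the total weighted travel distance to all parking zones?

(10, 12)

Manhattan distance separates: Σwᵢ(|x−xᵢ|+|y−yᵢ|) = Σwᵢ|x−xᵢ| + Σwᵢ|y−yᵢ|, so x and y are optimised independently as 1-D weighted medians.
Total weight W = 377; half = 188.5.
x-coordinate, sorted with cumulative weight:
  x=0 (Zone VI, w=11) cum 11
  x=2 (Zone VII, w=2) cum 13
  x=3 (Zone VIII, w=60) cum 73
  x=9 (Zone II, w=9) cum 82
  x=9 (Zone V, w=55) cum 137
  x=10 (Zone I, w=80) cum 217  ← median
  x=11 (Zone IV, w=10) cum 227
  x=15 (Zone III, w=150) cum 377
⇒ x* = 10
y-coordinate, sorted with cumulative weight:
  y=0 (Zone IV, w=10) cum 10
  y=2 (Zone II, w=9) cum 19
  y=2 (Zone VII, w=2) cum 21
  y=5 (Zone VIII, w=60) cum 81
  y=9 (Zone VI, w=11) cum 92
  y=10 (Zone I, w=80) cum 172
  y=12 (Zone III, w=150) cum 322  ← median
  y=13 (Zone V, w=55) cum 377
⇒ y* = 12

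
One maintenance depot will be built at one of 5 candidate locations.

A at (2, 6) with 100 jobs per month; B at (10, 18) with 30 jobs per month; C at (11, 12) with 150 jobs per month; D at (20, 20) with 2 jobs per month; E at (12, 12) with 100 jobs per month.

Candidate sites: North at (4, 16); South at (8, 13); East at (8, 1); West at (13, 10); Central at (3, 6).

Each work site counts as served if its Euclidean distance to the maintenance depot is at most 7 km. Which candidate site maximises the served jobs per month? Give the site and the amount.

Coverage radius r = 7 km; a point is covered iff (Δx)²+(Δy)² ≤ 7² = 49.
  North (4, 16): covers {B} → 30
  South (8, 13): covers {B, C, E} → 280
  East (8, 1): covers {none} → 0
  West (13, 10): covers {C, E} → 250
  Central (3, 6): covers {A} → 100
Maximum coverage at South: 280 jobs per month.

South, covering 280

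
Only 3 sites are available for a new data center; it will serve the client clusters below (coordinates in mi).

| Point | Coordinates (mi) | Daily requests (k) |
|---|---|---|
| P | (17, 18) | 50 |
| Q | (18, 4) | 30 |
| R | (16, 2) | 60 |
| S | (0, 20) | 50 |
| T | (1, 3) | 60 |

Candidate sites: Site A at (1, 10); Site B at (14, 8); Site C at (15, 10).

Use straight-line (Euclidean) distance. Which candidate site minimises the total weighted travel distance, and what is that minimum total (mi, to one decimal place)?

Total weighted distance at each candidate:
  Site A (1, 10): total = 3377.8
  Site B (14, 8): total = 2828.9
  Site C (15, 10): total = 2937.8
Minimum is at Site B with total 2828.9 mi.

Site B, total 2828.9 mi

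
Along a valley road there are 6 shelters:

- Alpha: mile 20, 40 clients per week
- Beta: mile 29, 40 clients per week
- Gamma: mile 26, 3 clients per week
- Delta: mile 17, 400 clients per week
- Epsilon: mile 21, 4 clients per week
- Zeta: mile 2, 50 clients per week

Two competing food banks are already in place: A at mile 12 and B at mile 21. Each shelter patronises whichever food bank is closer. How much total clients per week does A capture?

50

The indifferent point is the midpoint (12+21)/2 = 16.5; shelters left of it (closer to A at 12) go to A, those right go to B.
  Zeta at 2 (w=50) → A
  Delta at 17 (w=400) → B
  Alpha at 20 (w=40) → B
  Epsilon at 21 (w=4) → B
  Gamma at 26 (w=3) → B
  Beta at 29 (w=40) → B
A captures 50; B captures 487.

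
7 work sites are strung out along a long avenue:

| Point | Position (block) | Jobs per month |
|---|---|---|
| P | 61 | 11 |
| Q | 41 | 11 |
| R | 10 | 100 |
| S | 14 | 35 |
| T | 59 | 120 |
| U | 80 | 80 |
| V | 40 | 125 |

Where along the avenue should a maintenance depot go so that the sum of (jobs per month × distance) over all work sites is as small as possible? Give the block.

x = 40

For a sum of weighted absolute distances on a line, the optimum is the weighted median (not the mean). Total weight W = 482; half-weight = 241.
Sort by position and accumulate weight:
  block 10 (R, w=100) → cum 100
  block 14 (S, w=35) → cum 135
  block 40 (V, w=125) → cum 260  ≥ 241 → median here
  block 41 (Q, w=11) → cum 271
  block 59 (T, w=120) → cum 391
  block 61 (P, w=11) → cum 402
  block 80 (U, w=80) → cum 482
Optimal location: block 40.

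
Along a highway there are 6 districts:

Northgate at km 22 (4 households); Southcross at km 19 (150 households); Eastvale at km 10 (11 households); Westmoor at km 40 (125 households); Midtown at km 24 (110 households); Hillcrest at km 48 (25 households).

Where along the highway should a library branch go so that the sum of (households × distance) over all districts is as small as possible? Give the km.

For a sum of weighted absolute distances on a line, the optimum is the weighted median (not the mean). Total weight W = 425; half-weight = 212.5.
Sort by position and accumulate weight:
  km 10 (Eastvale, w=11) → cum 11
  km 19 (Southcross, w=150) → cum 161
  km 22 (Northgate, w=4) → cum 165
  km 24 (Midtown, w=110) → cum 275  ≥ 212.5 → median here
  km 40 (Westmoor, w=125) → cum 400
  km 48 (Hillcrest, w=25) → cum 425
Optimal location: km 24.

x = 24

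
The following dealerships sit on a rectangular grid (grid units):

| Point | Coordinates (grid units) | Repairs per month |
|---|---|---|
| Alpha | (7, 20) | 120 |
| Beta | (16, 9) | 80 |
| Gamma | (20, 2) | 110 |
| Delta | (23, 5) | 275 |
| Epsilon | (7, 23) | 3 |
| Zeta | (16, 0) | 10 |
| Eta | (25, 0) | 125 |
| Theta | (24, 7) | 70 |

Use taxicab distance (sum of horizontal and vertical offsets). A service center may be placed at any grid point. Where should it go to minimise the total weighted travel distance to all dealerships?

(23, 5)

Manhattan distance separates: Σwᵢ(|x−xᵢ|+|y−yᵢ|) = Σwᵢ|x−xᵢ| + Σwᵢ|y−yᵢ|, so x and y are optimised independently as 1-D weighted medians.
Total weight W = 793; half = 396.5.
x-coordinate, sorted with cumulative weight:
  x=7 (Alpha, w=120) cum 120
  x=7 (Epsilon, w=3) cum 123
  x=16 (Beta, w=80) cum 203
  x=16 (Zeta, w=10) cum 213
  x=20 (Gamma, w=110) cum 323
  x=23 (Delta, w=275) cum 598  ← median
  x=24 (Theta, w=70) cum 668
  x=25 (Eta, w=125) cum 793
⇒ x* = 23
y-coordinate, sorted with cumulative weight:
  y=0 (Zeta, w=10) cum 10
  y=0 (Eta, w=125) cum 135
  y=2 (Gamma, w=110) cum 245
  y=5 (Delta, w=275) cum 520  ← median
  y=7 (Theta, w=70) cum 590
  y=9 (Beta, w=80) cum 670
  y=20 (Alpha, w=120) cum 790
  y=23 (Epsilon, w=3) cum 793
⇒ y* = 5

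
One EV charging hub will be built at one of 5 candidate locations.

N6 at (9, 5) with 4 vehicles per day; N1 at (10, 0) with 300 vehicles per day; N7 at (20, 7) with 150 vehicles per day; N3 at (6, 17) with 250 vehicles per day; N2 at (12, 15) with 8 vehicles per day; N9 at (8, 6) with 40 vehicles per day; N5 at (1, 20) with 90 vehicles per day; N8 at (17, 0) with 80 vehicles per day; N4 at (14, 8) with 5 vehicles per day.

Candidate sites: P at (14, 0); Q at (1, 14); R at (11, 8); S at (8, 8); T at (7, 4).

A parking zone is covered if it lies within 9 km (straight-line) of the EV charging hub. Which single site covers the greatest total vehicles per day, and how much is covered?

P, covering 429

Coverage radius r = 9 km; a point is covered iff (Δx)²+(Δy)² ≤ 9² = 81.
  P (14, 0): covers {N6, N1, N9, N8, N4} → 429
  Q (1, 14): covers {N3, N5} → 340
  R (11, 8): covers {N6, N1, N2, N9, N4} → 357
  S (8, 8): covers {N6, N1, N2, N9, N4} → 357
  T (7, 4): covers {N6, N1, N9, N4} → 349
Maximum coverage at P: 429 vehicles per day.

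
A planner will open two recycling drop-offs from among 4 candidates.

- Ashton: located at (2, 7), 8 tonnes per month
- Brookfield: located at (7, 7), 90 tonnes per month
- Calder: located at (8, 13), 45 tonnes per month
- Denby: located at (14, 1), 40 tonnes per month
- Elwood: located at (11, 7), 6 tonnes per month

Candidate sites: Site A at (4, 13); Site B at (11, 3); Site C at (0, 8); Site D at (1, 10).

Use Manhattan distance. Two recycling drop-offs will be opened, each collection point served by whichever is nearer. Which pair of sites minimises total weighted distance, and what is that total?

{Site A, Site B}, total 1188

Evaluate every pair (each demand assigned to the nearer of the two):
  {Site A, Site B}: total = 1188
  {Site B, Site D}: total = 1426
  {Site B, Site C}: total = 1553
  {Site A, Site C}: total = 1836
  {Site A, Site D}: total = 1980
  {Site C, Site D}: total = 2106
Best pair: {Site A, Site B} with total 1188.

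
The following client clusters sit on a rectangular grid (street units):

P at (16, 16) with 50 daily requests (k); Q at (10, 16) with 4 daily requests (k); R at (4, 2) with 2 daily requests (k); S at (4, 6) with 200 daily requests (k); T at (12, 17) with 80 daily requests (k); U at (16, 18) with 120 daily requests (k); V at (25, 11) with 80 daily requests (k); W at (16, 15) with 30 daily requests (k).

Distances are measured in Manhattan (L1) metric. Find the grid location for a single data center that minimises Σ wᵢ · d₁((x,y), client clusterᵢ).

Manhattan distance separates: Σwᵢ(|x−xᵢ|+|y−yᵢ|) = Σwᵢ|x−xᵢ| + Σwᵢ|y−yᵢ|, so x and y are optimised independently as 1-D weighted medians.
Total weight W = 566; half = 283.
x-coordinate, sorted with cumulative weight:
  x=4 (R, w=2) cum 2
  x=4 (S, w=200) cum 202
  x=10 (Q, w=4) cum 206
  x=12 (T, w=80) cum 286  ← median
  x=16 (P, w=50) cum 336
  x=16 (U, w=120) cum 456
  x=16 (W, w=30) cum 486
  x=25 (V, w=80) cum 566
⇒ x* = 12
y-coordinate, sorted with cumulative weight:
  y=2 (R, w=2) cum 2
  y=6 (S, w=200) cum 202
  y=11 (V, w=80) cum 282
  y=15 (W, w=30) cum 312  ← median
  y=16 (P, w=50) cum 362
  y=16 (Q, w=4) cum 366
  y=17 (T, w=80) cum 446
  y=18 (U, w=120) cum 566
⇒ y* = 15

(12, 15)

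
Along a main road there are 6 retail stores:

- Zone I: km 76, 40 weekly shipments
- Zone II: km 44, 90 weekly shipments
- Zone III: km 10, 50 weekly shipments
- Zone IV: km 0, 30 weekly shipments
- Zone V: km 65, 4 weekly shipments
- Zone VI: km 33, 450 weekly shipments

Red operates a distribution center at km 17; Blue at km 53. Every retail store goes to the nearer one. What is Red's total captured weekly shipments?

The indifferent point is the midpoint (17+53)/2 = 35; retail stores left of it (closer to Red at 17) go to Red, those right go to Blue.
  Zone IV at 0 (w=30) → Red
  Zone III at 10 (w=50) → Red
  Zone VI at 33 (w=450) → Red
  Zone II at 44 (w=90) → Blue
  Zone V at 65 (w=4) → Blue
  Zone I at 76 (w=40) → Blue
Red captures 530; Blue captures 134.

530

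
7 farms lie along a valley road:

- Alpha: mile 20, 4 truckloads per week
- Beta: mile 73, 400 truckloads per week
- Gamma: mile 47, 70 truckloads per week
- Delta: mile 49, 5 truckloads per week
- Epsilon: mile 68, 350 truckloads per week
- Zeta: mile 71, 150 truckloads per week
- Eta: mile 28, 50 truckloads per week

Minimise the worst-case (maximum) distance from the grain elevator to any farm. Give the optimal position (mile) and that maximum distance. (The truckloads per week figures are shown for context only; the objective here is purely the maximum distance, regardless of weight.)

The 1-center on a line is the midpoint of the two extreme points: leftmost at 20, rightmost at 73.
Optimal location = (20 + 73)/2 = 46.5; maximum distance = (73 − 20)/2 = 26.5.

location 46.5, max distance 26.5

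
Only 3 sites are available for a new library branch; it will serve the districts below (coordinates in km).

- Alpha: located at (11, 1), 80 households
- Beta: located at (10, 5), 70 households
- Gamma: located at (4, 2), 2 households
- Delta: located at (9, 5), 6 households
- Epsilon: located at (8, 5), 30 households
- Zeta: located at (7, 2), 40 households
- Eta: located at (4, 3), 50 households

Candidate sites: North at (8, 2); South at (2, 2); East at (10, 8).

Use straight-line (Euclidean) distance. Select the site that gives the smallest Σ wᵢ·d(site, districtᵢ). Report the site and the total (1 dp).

North, total 868.5 km

Total weighted distance at each candidate:
  North (8, 2): total = 868.5
  South (2, 2): total = 1885.3
  East (10, 8): total = 1578.6
Minimum is at North with total 868.5 km.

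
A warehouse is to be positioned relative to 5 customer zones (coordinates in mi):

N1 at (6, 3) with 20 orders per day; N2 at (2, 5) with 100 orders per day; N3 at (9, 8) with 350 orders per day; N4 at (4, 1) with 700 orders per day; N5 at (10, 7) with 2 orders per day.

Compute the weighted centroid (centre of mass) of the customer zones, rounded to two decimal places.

The minimiser of Σwᵢ‖p−pᵢ‖² is the weighted centroid p* = (Σwᵢpᵢ)/(Σwᵢ).
Σwᵢ = 1172.
Σwᵢxᵢ = 20·6 + 100·2 + 350·9 + 700·4 + 2·10 = 6290.
Σwᵢyᵢ = 20·3 + 100·5 + 350·8 + 700·1 + 2·7 = 4074.
x* = 6290/1172 = 5.37, y* = 4074/1172 = 3.48.

(5.37, 3.48)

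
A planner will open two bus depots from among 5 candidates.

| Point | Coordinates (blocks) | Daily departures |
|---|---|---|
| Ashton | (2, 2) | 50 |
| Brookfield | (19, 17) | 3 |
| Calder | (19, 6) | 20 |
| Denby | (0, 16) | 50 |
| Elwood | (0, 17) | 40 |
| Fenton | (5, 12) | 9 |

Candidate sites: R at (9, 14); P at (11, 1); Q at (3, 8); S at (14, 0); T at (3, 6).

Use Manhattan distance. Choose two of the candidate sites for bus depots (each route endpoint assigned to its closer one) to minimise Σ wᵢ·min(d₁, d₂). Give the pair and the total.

Evaluate every pair (each demand assigned to the nearer of the two):
  {R, T}: total = 1693
  {Q, S}: total = 1720
  {Q, T}: total = 1729
  {P, Q}: total = 1766
  {S, T}: total = 1818
  {R, Q}: total = 1833
  {P, T}: total = 1864
  {R, P}: total = 1883
  {R, S}: total = 2043
  {P, S}: total = 3319
Best pair: {R, T} with total 1693.

{R, T}, total 1693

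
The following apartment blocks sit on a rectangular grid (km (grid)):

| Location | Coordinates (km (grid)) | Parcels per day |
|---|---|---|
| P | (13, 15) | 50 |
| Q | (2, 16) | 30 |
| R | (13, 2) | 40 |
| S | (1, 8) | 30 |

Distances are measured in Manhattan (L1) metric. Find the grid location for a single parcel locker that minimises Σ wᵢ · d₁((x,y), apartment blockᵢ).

Manhattan distance separates: Σwᵢ(|x−xᵢ|+|y−yᵢ|) = Σwᵢ|x−xᵢ| + Σwᵢ|y−yᵢ|, so x and y are optimised independently as 1-D weighted medians.
Total weight W = 150; half = 75.
x-coordinate, sorted with cumulative weight:
  x=1 (S, w=30) cum 30
  x=2 (Q, w=30) cum 60
  x=13 (P, w=50) cum 110  ← median
  x=13 (R, w=40) cum 150
⇒ x* = 13
y-coordinate, sorted with cumulative weight:
  y=2 (R, w=40) cum 40
  y=8 (S, w=30) cum 70
  y=15 (P, w=50) cum 120  ← median
  y=16 (Q, w=30) cum 150
⇒ y* = 15

(13, 15)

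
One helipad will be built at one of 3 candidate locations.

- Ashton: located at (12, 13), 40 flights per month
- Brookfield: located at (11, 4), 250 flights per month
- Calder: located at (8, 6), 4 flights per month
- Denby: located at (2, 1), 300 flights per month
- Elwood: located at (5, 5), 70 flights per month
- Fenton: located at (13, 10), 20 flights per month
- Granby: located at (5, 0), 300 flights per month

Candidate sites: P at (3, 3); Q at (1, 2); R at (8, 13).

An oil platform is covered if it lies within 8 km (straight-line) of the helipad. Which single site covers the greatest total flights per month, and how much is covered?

P, covering 674

Coverage radius r = 8 km; a point is covered iff (Δx)²+(Δy)² ≤ 8² = 64.
  P (3, 3): covers {Calder, Denby, Elwood, Granby} → 674
  Q (1, 2): covers {Denby, Elwood, Granby} → 670
  R (8, 13): covers {Ashton, Calder, Fenton} → 64
Maximum coverage at P: 674 flights per month.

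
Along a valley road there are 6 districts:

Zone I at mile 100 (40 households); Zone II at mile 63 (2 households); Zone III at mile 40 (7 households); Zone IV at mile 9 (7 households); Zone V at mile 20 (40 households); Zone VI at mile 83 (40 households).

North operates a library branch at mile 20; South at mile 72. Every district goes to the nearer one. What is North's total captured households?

The indifferent point is the midpoint (20+72)/2 = 46; districts left of it (closer to North at 20) go to North, those right go to South.
  Zone IV at 9 (w=7) → North
  Zone V at 20 (w=40) → North
  Zone III at 40 (w=7) → North
  Zone II at 63 (w=2) → South
  Zone VI at 83 (w=40) → South
  Zone I at 100 (w=40) → South
North captures 54; South captures 82.

54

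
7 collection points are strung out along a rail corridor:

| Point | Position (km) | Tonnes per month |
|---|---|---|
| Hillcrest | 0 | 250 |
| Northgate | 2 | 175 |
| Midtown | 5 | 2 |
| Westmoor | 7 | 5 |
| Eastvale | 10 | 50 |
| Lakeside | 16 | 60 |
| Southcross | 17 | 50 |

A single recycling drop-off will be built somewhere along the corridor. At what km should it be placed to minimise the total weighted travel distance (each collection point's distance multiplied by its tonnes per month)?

For a sum of weighted absolute distances on a line, the optimum is the weighted median (not the mean). Total weight W = 592; half-weight = 296.
Sort by position and accumulate weight:
  km 0 (Hillcrest, w=250) → cum 250
  km 2 (Northgate, w=175) → cum 425  ≥ 296 → median here
  km 5 (Midtown, w=2) → cum 427
  km 7 (Westmoor, w=5) → cum 432
  km 10 (Eastvale, w=50) → cum 482
  km 16 (Lakeside, w=60) → cum 542
  km 17 (Southcross, w=50) → cum 592
Optimal location: km 2.

x = 2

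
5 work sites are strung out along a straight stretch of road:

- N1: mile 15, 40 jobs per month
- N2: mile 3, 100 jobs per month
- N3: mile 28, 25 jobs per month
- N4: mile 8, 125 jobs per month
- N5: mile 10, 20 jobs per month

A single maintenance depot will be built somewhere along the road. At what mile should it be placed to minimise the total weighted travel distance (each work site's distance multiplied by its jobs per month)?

For a sum of weighted absolute distances on a line, the optimum is the weighted median (not the mean). Total weight W = 310; half-weight = 155.
Sort by position and accumulate weight:
  mile 3 (N2, w=100) → cum 100
  mile 8 (N4, w=125) → cum 225  ≥ 155 → median here
  mile 10 (N5, w=20) → cum 245
  mile 15 (N1, w=40) → cum 285
  mile 28 (N3, w=25) → cum 310
Optimal location: mile 8.

x = 8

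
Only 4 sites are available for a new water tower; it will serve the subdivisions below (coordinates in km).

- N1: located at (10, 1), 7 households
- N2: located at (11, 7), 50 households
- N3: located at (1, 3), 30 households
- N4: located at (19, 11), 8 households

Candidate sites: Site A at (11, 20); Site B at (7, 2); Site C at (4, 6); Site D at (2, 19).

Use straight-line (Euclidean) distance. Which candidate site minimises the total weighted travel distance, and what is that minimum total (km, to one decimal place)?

Total weighted distance at each candidate:
  Site A (11, 20): total = 1471.2
  Site B (7, 2): total = 644.8
  Site C (4, 6): total = 662.0
  Site D (2, 19): total = 1519.1
Minimum is at Site B with total 644.8 km.

Site B, total 644.8 km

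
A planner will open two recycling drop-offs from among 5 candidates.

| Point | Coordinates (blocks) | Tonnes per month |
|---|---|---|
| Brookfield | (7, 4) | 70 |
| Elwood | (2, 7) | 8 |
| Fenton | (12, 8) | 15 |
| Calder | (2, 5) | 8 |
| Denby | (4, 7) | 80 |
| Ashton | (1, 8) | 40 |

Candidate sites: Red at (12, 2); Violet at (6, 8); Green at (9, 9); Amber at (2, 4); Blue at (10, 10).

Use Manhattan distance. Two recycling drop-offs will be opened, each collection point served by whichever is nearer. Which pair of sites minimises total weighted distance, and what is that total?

Evaluate every pair (each demand assigned to the nearer of the two):
  {Violet, Amber}: total = 912
  {Violet, Green}: total = 946
  {Violet, Blue}: total = 946
  {Red, Violet}: total = 976
  {Green, Amber}: total = 1042
  {Amber, Blue}: total = 1042
  {Red, Amber}: total = 1072
  {Red, Green}: total = 1630
  {Green, Blue}: total = 1630
  {Red, Blue}: total = 1902
Best pair: {Violet, Amber} with total 912.

{Violet, Amber}, total 912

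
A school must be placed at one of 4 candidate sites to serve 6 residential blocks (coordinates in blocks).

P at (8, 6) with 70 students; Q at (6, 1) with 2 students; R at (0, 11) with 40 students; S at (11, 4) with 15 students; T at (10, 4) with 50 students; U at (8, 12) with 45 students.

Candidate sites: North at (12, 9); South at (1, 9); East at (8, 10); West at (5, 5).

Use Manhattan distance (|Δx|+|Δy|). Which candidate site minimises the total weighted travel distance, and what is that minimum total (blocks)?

Total weighted distance at each candidate:
  North (12, 9): total = 1833
  South (1, 9): total = 2221
  East (8, 10): total = 1287
  West (5, 5): total = 1585
Minimum is at East with total 1287 blocks.

East, total 1287 blocks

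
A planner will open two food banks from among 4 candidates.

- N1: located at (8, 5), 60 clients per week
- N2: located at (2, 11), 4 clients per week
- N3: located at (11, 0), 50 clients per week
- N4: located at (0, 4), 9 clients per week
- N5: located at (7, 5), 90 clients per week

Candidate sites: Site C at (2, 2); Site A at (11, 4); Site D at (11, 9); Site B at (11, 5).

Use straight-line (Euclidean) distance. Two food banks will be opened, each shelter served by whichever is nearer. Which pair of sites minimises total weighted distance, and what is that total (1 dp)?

Evaluate every pair (each demand assigned to the nearer of the two):
  {Site C, Site A}: total = 822.3
  {Site C, Site B}: total = 851.5
  {Site A, Site B}: total = 882.3
  {Site A, Site D}: total = 896.7
  {Site D, Site B}: total = 926.3
  {Site C, Site D}: total = 1320.6
Best pair: {Site C, Site A} with total 822.3.

{Site C, Site A}, total 822.3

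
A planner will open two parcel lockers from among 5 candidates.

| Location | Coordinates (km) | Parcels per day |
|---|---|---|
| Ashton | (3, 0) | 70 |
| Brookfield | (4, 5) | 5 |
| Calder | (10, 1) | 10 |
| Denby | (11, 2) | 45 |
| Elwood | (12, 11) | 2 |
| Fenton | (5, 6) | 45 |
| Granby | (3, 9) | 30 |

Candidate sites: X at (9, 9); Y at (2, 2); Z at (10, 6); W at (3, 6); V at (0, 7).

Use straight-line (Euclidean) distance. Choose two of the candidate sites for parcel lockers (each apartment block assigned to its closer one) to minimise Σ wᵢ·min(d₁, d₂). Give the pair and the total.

{Y, W}, total 847.3

Evaluate every pair (each demand assigned to the nearer of the two):
  {Y, W}: total = 847.3
  {Z, W}: total = 853.4
  {Y, Z}: total = 858.0
  {X, Y}: total = 995.0
  {Y, V}: total = 1018.6
  {X, W}: total = 1022.5
  {W, V}: total = 1116.2
  {Z, V}: total = 1134.9
  {X, V}: total = 1304.1
  {X, Z}: total = 1323.5
Best pair: {Y, W} with total 847.3.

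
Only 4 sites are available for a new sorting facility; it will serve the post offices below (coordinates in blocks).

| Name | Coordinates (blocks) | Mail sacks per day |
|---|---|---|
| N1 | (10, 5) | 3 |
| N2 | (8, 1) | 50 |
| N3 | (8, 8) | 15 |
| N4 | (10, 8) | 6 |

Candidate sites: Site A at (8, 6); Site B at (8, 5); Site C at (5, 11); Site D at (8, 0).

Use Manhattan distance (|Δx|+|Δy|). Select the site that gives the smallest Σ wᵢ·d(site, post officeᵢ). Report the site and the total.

Site D, total 251 blocks

Total weighted distance at each candidate:
  Site A (8, 6): total = 313
  Site B (8, 5): total = 281
  Site C (5, 11): total = 821
  Site D (8, 0): total = 251
Minimum is at Site D with total 251 blocks.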